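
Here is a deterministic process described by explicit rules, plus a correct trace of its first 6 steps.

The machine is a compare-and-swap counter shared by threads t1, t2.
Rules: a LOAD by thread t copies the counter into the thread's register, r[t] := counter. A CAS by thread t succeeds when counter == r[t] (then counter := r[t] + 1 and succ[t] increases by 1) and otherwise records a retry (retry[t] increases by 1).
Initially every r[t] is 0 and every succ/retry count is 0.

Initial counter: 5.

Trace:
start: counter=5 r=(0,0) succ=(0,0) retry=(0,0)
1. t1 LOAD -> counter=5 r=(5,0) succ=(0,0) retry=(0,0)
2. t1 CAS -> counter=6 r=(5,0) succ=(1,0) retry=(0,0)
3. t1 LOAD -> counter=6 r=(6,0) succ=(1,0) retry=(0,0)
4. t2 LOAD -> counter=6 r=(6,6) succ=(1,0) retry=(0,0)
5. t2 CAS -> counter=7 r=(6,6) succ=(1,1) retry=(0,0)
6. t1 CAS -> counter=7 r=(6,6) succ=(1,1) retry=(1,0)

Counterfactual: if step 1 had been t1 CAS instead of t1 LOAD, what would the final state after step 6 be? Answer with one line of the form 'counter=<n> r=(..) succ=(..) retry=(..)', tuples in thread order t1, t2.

(re-executing from step 1 with the substitution; state before step 1: counter=5 r=(0,0) succ=(0,0) retry=(0,0))
1. t1 CAS -> counter=5 r=(0,0) succ=(0,0) retry=(1,0)
2. t1 CAS -> counter=5 r=(0,0) succ=(0,0) retry=(2,0)
3. t1 LOAD -> counter=5 r=(5,0) succ=(0,0) retry=(2,0)
4. t2 LOAD -> counter=5 r=(5,5) succ=(0,0) retry=(2,0)
5. t2 CAS -> counter=6 r=(5,5) succ=(0,1) retry=(2,0)
6. t1 CAS -> counter=6 r=(5,5) succ=(0,1) retry=(3,0)

counter=6 r=(5,5) succ=(0,1) retry=(3,0)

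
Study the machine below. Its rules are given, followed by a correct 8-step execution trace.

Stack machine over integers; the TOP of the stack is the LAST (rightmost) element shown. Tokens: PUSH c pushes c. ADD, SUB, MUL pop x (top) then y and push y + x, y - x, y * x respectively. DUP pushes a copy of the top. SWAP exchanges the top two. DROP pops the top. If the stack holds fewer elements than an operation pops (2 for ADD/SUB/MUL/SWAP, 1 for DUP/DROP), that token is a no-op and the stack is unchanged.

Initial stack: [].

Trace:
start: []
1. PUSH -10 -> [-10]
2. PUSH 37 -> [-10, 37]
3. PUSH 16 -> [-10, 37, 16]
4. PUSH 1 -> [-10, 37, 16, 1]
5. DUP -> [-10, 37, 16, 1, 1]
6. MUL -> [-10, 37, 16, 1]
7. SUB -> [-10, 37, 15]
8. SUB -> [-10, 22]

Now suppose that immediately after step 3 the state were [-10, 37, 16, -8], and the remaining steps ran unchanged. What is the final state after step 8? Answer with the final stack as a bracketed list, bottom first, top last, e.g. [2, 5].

[-10, 37, 25]

state after step 3 := [-10, 37, 16, -8]
4. PUSH 1 -> [-10, 37, 16, -8, 1]
5. DUP -> [-10, 37, 16, -8, 1, 1]
6. MUL -> [-10, 37, 16, -8, 1]
7. SUB -> [-10, 37, 16, -9]
8. SUB -> [-10, 37, 25]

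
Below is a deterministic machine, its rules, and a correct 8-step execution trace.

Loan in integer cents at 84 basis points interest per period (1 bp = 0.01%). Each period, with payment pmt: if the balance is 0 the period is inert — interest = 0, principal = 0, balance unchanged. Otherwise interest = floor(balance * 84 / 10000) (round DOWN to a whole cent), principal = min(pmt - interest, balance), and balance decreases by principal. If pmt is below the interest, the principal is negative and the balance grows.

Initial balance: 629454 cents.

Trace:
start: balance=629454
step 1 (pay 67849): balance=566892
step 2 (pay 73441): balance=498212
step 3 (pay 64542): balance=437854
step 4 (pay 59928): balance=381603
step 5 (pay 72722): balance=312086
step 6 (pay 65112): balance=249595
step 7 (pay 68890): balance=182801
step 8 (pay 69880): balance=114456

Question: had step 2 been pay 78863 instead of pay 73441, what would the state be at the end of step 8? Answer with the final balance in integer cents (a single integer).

(re-executing from step 2 with the substitution; state before step 2: balance=566892)
step 2 (pay 78863): balance=492790
step 3 (pay 64542): balance=432387
step 4 (pay 59928): balance=376091
step 5 (pay 72722): balance=306528
step 6 (pay 65112): balance=243990
step 7 (pay 68890): balance=177149
step 8 (pay 69880): balance=108757

108757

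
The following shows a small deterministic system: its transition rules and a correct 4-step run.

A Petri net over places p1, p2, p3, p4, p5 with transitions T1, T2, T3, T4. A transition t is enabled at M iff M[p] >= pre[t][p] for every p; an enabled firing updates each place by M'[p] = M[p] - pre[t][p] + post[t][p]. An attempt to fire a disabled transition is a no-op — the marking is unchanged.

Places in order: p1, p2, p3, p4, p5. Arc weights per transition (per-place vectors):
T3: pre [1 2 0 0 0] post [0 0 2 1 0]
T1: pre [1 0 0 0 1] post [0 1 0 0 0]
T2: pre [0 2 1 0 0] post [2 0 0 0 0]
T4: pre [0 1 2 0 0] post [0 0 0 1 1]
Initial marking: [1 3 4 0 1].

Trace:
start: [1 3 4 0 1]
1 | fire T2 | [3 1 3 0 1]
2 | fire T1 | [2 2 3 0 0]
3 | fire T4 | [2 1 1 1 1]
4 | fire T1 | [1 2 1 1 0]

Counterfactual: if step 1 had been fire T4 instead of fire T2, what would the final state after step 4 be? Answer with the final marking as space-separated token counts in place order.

0 2 0 2 2

(re-executing from step 1 with the substitution; state before step 1: [1 3 4 0 1])
1 | fire T4 | [1 2 2 1 2]
2 | fire T1 | [0 3 2 1 1]
3 | fire T4 | [0 2 0 2 2]
4 | fire T1 | [0 2 0 2 2]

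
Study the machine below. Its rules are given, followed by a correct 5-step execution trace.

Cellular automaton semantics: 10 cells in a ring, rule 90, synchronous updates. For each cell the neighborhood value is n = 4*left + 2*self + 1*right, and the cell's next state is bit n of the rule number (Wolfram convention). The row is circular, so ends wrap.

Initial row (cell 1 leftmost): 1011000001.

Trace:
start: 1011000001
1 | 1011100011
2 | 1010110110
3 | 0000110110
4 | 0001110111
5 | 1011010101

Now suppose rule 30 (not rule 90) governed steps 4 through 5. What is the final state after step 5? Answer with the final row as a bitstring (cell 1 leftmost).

(re-executing steps 4..5 under rule 30; state before step 4: 0000110110)
4 | 0001100101
5 | 1011011101

1011011101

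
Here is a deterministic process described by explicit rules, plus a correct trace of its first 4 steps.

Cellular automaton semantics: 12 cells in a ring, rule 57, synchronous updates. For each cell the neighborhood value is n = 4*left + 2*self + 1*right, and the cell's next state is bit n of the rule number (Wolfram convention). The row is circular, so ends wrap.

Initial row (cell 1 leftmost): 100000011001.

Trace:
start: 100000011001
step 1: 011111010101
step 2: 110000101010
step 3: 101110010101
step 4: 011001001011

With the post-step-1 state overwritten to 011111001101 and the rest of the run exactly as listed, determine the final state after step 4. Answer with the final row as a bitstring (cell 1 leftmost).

011001001011

state after step 1 := 011111001101
step 2: 110000101010
step 3: 101110010101
step 4: 011001001011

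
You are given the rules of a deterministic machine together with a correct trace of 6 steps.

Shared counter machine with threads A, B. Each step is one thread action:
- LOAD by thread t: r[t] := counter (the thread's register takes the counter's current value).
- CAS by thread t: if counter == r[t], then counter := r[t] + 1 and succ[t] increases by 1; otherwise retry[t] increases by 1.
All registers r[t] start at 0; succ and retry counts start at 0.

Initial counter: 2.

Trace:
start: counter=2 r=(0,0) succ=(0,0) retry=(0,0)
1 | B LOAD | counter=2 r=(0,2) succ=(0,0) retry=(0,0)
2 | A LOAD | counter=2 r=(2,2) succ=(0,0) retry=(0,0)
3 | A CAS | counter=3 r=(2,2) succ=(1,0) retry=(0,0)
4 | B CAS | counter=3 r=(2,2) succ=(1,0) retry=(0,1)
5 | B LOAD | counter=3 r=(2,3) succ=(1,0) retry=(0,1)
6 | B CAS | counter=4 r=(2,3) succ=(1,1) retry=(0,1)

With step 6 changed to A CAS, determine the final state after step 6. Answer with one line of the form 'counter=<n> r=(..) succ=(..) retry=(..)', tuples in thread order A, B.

counter=3 r=(2,3) succ=(1,0) retry=(1,1)

(re-executing from step 6 with the substitution; state before step 6: counter=3 r=(2,3) succ=(1,0) retry=(0,1))
6 | A CAS | counter=3 r=(2,3) succ=(1,0) retry=(1,1)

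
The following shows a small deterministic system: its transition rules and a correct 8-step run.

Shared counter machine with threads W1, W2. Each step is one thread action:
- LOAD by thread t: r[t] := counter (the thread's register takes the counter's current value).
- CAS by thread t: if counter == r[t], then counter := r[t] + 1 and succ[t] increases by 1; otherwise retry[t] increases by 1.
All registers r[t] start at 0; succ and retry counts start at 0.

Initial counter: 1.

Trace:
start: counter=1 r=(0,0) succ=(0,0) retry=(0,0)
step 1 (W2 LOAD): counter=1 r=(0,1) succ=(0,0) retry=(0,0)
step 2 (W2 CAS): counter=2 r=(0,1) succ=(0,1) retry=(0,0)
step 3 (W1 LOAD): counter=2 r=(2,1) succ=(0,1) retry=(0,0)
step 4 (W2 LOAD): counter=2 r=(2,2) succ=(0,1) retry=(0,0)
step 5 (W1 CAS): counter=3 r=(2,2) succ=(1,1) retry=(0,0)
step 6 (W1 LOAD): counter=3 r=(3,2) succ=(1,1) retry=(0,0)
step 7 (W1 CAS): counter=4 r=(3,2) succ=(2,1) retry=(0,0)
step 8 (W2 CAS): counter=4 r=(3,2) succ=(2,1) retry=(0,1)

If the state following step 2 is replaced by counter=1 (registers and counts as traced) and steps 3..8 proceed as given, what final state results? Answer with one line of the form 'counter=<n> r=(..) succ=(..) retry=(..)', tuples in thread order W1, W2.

counter=3 r=(2,1) succ=(2,1) retry=(0,1)

state after step 2 := counter=1 r=(0,1) succ=(0,1) retry=(0,0)
step 3 (W1 LOAD): counter=1 r=(1,1) succ=(0,1) retry=(0,0)
step 4 (W2 LOAD): counter=1 r=(1,1) succ=(0,1) retry=(0,0)
step 5 (W1 CAS): counter=2 r=(1,1) succ=(1,1) retry=(0,0)
step 6 (W1 LOAD): counter=2 r=(2,1) succ=(1,1) retry=(0,0)
step 7 (W1 CAS): counter=3 r=(2,1) succ=(2,1) retry=(0,0)
step 8 (W2 CAS): counter=3 r=(2,1) succ=(2,1) retry=(0,1)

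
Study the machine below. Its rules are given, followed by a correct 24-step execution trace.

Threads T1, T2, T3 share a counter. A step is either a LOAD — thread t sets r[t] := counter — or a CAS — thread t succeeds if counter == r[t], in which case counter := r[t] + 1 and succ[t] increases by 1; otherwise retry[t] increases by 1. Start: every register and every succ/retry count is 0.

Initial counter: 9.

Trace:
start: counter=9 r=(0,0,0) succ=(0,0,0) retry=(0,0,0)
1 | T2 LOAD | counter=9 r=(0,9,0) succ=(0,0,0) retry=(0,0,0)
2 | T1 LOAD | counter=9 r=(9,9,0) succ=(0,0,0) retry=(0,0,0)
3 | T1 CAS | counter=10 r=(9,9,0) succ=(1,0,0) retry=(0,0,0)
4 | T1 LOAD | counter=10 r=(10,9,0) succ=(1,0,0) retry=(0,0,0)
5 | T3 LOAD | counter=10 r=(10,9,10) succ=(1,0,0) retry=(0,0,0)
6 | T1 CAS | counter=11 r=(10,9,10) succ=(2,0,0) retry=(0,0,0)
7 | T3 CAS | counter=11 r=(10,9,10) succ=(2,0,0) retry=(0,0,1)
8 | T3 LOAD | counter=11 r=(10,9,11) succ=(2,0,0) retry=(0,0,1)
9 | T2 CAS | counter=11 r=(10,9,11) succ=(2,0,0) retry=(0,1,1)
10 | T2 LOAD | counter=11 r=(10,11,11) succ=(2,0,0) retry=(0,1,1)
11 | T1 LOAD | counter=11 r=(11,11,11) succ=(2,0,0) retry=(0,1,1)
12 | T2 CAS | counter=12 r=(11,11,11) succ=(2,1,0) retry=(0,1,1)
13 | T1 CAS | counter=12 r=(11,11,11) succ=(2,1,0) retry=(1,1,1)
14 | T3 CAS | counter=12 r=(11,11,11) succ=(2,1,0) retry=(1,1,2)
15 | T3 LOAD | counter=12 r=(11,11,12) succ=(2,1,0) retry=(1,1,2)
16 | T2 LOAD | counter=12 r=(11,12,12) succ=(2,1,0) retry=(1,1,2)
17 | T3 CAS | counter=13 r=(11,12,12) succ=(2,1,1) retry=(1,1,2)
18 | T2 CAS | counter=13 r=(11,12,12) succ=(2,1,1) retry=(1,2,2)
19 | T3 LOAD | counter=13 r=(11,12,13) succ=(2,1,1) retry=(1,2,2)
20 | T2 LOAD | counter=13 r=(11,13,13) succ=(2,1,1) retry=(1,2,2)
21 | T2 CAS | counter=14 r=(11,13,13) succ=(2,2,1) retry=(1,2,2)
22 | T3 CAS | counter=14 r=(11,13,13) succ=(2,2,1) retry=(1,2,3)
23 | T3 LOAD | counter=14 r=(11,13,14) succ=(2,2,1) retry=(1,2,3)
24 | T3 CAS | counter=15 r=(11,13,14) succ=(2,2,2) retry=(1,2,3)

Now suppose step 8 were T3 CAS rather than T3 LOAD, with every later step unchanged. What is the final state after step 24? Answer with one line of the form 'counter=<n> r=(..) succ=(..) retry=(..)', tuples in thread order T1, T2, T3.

(re-executing from step 8 with the substitution; state before step 8: counter=11 r=(10,9,10) succ=(2,0,0) retry=(0,0,1))
8 | T3 CAS | counter=11 r=(10,9,10) succ=(2,0,0) retry=(0,0,2)
9 | T2 CAS | counter=11 r=(10,9,10) succ=(2,0,0) retry=(0,1,2)
10 | T2 LOAD | counter=11 r=(10,11,10) succ=(2,0,0) retry=(0,1,2)
11 | T1 LOAD | counter=11 r=(11,11,10) succ=(2,0,0) retry=(0,1,2)
12 | T2 CAS | counter=12 r=(11,11,10) succ=(2,1,0) retry=(0,1,2)
13 | T1 CAS | counter=12 r=(11,11,10) succ=(2,1,0) retry=(1,1,2)
14 | T3 CAS | counter=12 r=(11,11,10) succ=(2,1,0) retry=(1,1,3)
15 | T3 LOAD | counter=12 r=(11,11,12) succ=(2,1,0) retry=(1,1,3)
16 | T2 LOAD | counter=12 r=(11,12,12) succ=(2,1,0) retry=(1,1,3)
17 | T3 CAS | counter=13 r=(11,12,12) succ=(2,1,1) retry=(1,1,3)
18 | T2 CAS | counter=13 r=(11,12,12) succ=(2,1,1) retry=(1,2,3)
19 | T3 LOAD | counter=13 r=(11,12,13) succ=(2,1,1) retry=(1,2,3)
20 | T2 LOAD | counter=13 r=(11,13,13) succ=(2,1,1) retry=(1,2,3)
21 | T2 CAS | counter=14 r=(11,13,13) succ=(2,2,1) retry=(1,2,3)
22 | T3 CAS | counter=14 r=(11,13,13) succ=(2,2,1) retry=(1,2,4)
23 | T3 LOAD | counter=14 r=(11,13,14) succ=(2,2,1) retry=(1,2,4)
24 | T3 CAS | counter=15 r=(11,13,14) succ=(2,2,2) retry=(1,2,4)

counter=15 r=(11,13,14) succ=(2,2,2) retry=(1,2,4)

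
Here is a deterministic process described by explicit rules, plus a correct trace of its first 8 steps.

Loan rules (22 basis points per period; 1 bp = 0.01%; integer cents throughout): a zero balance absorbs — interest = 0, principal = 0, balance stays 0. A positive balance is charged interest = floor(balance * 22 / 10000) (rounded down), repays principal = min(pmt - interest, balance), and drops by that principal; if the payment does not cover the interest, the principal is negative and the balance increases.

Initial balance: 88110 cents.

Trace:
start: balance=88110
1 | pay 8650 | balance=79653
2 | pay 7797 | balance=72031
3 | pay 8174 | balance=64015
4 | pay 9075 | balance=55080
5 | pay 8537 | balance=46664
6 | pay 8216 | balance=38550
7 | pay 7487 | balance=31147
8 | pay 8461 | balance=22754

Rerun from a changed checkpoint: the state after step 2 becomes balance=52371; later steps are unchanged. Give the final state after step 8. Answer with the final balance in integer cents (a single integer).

2834

state after step 2 := balance=52371
3 | pay 8174 | balance=44312
4 | pay 9075 | balance=35334
5 | pay 8537 | balance=26874
6 | pay 8216 | balance=18717
7 | pay 7487 | balance=11271
8 | pay 8461 | balance=2834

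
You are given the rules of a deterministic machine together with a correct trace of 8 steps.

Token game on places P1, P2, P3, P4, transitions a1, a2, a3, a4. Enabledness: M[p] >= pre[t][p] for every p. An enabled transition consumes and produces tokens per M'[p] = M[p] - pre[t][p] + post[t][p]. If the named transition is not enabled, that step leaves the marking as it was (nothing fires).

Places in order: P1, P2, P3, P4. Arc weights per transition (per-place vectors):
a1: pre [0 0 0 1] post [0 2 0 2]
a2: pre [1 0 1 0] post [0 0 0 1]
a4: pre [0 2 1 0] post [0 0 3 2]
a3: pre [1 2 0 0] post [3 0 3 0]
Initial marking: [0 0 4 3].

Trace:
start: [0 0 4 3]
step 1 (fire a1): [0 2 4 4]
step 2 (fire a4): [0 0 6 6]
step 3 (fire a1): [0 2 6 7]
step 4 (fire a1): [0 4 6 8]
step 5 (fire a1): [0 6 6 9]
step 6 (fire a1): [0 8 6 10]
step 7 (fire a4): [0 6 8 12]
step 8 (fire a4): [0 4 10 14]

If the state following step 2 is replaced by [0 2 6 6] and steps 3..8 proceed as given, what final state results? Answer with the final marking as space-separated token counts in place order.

0 6 10 14

state after step 2 := [0 2 6 6]
step 3 (fire a1): [0 4 6 7]
step 4 (fire a1): [0 6 6 8]
step 5 (fire a1): [0 8 6 9]
step 6 (fire a1): [0 10 6 10]
step 7 (fire a4): [0 8 8 12]
step 8 (fire a4): [0 6 10 14]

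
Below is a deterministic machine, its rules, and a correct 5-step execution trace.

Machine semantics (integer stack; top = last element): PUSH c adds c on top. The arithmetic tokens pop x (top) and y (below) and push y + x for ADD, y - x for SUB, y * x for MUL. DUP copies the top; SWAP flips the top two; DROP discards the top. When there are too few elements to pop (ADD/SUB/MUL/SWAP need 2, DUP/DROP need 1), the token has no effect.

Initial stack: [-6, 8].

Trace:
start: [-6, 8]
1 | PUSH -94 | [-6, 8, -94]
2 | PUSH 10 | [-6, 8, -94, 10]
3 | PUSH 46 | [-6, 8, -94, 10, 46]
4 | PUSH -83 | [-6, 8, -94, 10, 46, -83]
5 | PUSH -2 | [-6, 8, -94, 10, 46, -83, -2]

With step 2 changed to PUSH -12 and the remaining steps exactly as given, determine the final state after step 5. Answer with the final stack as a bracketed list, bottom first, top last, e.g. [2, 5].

(re-executing from step 2 with the substitution; state before step 2: [-6, 8, -94])
2 | PUSH -12 | [-6, 8, -94, -12]
3 | PUSH 46 | [-6, 8, -94, -12, 46]
4 | PUSH -83 | [-6, 8, -94, -12, 46, -83]
5 | PUSH -2 | [-6, 8, -94, -12, 46, -83, -2]

[-6, 8, -94, -12, 46, -83, -2]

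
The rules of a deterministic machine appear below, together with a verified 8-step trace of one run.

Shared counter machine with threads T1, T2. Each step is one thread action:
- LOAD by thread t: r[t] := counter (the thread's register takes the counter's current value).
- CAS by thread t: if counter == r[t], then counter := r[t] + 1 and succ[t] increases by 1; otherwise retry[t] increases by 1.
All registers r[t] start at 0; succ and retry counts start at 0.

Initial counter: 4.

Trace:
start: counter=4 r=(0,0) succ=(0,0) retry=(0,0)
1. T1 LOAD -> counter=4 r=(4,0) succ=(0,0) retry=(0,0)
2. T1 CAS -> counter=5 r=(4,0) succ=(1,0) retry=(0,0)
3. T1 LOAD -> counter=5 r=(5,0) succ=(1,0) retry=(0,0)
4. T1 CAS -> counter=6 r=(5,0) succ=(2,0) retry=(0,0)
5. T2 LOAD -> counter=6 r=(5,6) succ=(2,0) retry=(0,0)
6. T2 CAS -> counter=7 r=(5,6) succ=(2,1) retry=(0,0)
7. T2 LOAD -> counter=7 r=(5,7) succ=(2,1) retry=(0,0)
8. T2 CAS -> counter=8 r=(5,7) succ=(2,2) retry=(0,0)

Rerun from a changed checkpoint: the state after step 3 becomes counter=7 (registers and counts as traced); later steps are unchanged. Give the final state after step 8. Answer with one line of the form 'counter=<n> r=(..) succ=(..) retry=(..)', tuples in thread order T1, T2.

state after step 3 := counter=7 r=(5,0) succ=(1,0) retry=(0,0)
4. T1 CAS -> counter=7 r=(5,0) succ=(1,0) retry=(1,0)
5. T2 LOAD -> counter=7 r=(5,7) succ=(1,0) retry=(1,0)
6. T2 CAS -> counter=8 r=(5,7) succ=(1,1) retry=(1,0)
7. T2 LOAD -> counter=8 r=(5,8) succ=(1,1) retry=(1,0)
8. T2 CAS -> counter=9 r=(5,8) succ=(1,2) retry=(1,0)

counter=9 r=(5,8) succ=(1,2) retry=(1,0)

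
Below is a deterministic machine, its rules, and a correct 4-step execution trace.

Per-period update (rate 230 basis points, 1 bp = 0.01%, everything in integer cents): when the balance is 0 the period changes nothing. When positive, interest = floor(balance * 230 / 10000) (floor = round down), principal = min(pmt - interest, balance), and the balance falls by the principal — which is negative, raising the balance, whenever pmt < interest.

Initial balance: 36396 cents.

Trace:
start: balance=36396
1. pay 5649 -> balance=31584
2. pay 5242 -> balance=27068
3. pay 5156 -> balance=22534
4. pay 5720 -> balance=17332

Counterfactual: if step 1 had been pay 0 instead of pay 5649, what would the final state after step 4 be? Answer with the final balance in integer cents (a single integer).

23380

(re-executing from step 1 with the substitution; state before step 1: balance=36396)
1. pay 0 -> balance=37233
2. pay 5242 -> balance=32847
3. pay 5156 -> balance=28446
4. pay 5720 -> balance=23380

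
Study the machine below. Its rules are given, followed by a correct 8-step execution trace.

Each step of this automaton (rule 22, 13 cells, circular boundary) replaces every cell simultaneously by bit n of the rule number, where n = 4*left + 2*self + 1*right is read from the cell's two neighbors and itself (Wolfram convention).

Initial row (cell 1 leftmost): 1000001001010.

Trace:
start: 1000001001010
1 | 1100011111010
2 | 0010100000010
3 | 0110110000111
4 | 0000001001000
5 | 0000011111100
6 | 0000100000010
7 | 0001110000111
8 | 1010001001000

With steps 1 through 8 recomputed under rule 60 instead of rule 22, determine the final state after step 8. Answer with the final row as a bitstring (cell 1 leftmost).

(re-executing steps 1..8 under rule 60; state before step 1: 1000001001010)
1 | 1100001101111
2 | 0010001011000
3 | 0011001110100
4 | 0010101001110
5 | 0011111101001
6 | 1010000011101
7 | 0111000010011
8 | 1100100011010

1100100011010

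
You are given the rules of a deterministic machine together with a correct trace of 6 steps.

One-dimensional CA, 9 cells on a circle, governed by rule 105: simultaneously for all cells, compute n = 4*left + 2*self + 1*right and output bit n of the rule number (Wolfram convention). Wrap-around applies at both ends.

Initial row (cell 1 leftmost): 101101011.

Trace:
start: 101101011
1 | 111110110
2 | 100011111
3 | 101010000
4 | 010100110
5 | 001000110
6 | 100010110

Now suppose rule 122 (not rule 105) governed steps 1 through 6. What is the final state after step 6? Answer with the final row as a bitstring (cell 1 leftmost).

(re-executing steps 1..6 under rule 122; state before step 1: 101101011)
1 | 111110110
2 | 100011111
3 | 110110000
4 | 111111001
5 | 000001111
6 | 100011001

100011001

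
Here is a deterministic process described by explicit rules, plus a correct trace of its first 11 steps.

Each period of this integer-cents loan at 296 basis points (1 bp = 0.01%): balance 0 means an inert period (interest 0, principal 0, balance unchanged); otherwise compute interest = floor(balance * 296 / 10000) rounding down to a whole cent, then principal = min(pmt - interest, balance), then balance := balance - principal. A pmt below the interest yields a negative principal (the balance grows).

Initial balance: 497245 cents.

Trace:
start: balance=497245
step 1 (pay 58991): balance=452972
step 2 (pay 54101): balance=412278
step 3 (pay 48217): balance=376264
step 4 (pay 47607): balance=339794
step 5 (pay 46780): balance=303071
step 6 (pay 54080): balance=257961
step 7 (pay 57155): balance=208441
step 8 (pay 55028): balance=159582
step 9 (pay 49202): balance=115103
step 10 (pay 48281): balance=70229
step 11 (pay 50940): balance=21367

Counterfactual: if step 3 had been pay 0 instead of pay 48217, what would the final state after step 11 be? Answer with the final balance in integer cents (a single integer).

(re-executing from step 3 with the substitution; state before step 3: balance=412278)
step 3 (pay 0): balance=424481
step 4 (pay 47607): balance=389438
step 5 (pay 46780): balance=354185
step 6 (pay 54080): balance=310588
step 7 (pay 57155): balance=262626
step 8 (pay 55028): balance=215371
step 9 (pay 49202): balance=172543
step 10 (pay 48281): balance=129369
step 11 (pay 50940): balance=82258

82258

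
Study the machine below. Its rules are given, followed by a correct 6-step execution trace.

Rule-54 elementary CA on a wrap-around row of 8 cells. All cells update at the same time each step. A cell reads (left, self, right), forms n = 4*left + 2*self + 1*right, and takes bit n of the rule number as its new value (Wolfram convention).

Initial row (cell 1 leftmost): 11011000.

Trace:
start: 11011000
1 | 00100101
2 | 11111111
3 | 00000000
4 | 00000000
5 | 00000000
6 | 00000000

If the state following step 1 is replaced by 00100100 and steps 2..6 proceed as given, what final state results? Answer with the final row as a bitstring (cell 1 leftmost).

00011000

state after step 1 := 00100100
2 | 01111110
3 | 10000001
4 | 01000010
5 | 11100111
6 | 00011000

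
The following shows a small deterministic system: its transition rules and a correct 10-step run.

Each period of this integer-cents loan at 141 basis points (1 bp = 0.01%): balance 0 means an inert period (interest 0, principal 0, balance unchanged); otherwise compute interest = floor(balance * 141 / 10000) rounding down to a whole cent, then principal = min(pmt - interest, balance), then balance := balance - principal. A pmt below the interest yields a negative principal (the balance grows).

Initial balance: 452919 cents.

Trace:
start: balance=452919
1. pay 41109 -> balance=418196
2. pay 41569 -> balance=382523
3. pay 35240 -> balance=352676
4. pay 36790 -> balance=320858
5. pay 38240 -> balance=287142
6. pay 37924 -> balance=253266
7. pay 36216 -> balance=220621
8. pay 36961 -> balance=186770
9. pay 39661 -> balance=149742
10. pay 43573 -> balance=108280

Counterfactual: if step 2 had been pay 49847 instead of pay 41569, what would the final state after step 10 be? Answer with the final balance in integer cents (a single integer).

(re-executing from step 2 with the substitution; state before step 2: balance=418196)
2. pay 49847 -> balance=374245
3. pay 35240 -> balance=344281
4. pay 36790 -> balance=312345
5. pay 38240 -> balance=278509
6. pay 37924 -> balance=244511
7. pay 36216 -> balance=211742
8. pay 36961 -> balance=177766
9. pay 39661 -> balance=140611
10. pay 43573 -> balance=99020

99020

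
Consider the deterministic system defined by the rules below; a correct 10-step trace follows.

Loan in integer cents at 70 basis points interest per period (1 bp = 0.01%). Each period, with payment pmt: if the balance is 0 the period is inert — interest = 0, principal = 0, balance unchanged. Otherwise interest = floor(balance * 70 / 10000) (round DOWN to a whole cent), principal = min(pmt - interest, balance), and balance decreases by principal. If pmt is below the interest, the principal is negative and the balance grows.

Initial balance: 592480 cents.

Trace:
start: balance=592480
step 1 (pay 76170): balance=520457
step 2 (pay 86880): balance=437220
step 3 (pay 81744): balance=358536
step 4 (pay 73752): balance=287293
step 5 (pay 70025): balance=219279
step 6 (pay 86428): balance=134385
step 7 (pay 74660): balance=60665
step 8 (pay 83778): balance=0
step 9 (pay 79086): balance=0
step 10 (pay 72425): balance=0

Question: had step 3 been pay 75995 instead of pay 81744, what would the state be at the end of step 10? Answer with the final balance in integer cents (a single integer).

(re-executing from step 3 with the substitution; state before step 3: balance=437220)
step 3 (pay 75995): balance=364285
step 4 (pay 73752): balance=293082
step 5 (pay 70025): balance=225108
step 6 (pay 86428): balance=140255
step 7 (pay 74660): balance=66576
step 8 (pay 83778): balance=0
step 9 (pay 79086): balance=0
step 10 (pay 72425): balance=0

0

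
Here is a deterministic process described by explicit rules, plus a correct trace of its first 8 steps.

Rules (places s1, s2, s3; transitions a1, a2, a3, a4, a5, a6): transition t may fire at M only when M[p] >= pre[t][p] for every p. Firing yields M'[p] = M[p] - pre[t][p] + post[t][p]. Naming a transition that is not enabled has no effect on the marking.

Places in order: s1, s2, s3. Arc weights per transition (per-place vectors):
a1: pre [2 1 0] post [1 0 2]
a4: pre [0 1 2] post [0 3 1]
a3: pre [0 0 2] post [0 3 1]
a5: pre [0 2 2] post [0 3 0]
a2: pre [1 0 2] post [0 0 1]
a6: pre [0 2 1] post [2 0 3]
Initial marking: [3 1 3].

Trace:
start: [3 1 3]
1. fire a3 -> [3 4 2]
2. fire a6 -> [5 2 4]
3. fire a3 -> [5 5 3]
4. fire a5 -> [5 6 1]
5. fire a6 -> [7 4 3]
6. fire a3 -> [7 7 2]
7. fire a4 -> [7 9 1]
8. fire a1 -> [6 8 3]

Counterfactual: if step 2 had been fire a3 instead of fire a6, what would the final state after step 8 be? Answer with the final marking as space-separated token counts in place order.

4 9 3

(re-executing from step 2 with the substitution; state before step 2: [3 4 2])
2. fire a3 -> [3 7 1]
3. fire a3 -> [3 7 1]
4. fire a5 -> [3 7 1]
5. fire a6 -> [5 5 3]
6. fire a3 -> [5 8 2]
7. fire a4 -> [5 10 1]
8. fire a1 -> [4 9 3]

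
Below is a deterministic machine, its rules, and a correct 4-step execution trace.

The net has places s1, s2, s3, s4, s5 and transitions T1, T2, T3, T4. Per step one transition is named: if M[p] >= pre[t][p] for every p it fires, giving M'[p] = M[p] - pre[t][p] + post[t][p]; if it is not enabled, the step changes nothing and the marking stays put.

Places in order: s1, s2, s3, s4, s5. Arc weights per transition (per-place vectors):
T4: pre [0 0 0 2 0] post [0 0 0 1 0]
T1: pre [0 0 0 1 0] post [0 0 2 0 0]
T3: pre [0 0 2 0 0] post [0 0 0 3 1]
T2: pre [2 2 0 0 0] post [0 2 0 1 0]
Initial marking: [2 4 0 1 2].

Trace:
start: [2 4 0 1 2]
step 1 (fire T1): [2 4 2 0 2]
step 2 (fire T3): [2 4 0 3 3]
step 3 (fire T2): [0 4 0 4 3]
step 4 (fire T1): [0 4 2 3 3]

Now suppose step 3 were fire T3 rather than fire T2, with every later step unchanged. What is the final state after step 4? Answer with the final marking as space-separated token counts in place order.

(re-executing from step 3 with the substitution; state before step 3: [2 4 0 3 3])
step 3 (fire T3): [2 4 0 3 3]
step 4 (fire T1): [2 4 2 2 3]

2 4 2 2 3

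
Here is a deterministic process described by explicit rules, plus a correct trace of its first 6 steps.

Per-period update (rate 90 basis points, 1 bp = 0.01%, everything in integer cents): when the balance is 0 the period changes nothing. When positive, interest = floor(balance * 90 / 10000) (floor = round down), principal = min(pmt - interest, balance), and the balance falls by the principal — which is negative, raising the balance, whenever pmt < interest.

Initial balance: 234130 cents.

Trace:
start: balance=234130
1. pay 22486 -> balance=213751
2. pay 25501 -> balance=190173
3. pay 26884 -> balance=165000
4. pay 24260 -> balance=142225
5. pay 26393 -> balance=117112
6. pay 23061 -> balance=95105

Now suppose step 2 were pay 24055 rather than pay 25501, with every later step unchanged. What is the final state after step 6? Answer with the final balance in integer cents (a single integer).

(re-executing from step 2 with the substitution; state before step 2: balance=213751)
2. pay 24055 -> balance=191619
3. pay 26884 -> balance=166459
4. pay 24260 -> balance=143697
5. pay 26393 -> balance=118597
6. pay 23061 -> balance=96603

96603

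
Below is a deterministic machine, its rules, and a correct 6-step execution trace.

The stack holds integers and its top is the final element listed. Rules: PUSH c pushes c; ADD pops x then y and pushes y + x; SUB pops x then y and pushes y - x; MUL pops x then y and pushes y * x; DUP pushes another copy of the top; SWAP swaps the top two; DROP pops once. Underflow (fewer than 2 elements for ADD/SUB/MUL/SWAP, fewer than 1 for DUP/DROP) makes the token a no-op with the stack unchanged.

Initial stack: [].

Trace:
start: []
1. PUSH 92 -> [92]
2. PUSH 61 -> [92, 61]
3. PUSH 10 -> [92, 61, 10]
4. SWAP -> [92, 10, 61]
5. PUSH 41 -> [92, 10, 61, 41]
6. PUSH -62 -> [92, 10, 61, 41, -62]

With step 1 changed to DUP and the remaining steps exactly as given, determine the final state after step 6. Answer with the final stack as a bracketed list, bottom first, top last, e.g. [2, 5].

(re-executing from step 1 with the substitution; state before step 1: [])
1. DUP -> []
2. PUSH 61 -> [61]
3. PUSH 10 -> [61, 10]
4. SWAP -> [10, 61]
5. PUSH 41 -> [10, 61, 41]
6. PUSH -62 -> [10, 61, 41, -62]

[10, 61, 41, -62]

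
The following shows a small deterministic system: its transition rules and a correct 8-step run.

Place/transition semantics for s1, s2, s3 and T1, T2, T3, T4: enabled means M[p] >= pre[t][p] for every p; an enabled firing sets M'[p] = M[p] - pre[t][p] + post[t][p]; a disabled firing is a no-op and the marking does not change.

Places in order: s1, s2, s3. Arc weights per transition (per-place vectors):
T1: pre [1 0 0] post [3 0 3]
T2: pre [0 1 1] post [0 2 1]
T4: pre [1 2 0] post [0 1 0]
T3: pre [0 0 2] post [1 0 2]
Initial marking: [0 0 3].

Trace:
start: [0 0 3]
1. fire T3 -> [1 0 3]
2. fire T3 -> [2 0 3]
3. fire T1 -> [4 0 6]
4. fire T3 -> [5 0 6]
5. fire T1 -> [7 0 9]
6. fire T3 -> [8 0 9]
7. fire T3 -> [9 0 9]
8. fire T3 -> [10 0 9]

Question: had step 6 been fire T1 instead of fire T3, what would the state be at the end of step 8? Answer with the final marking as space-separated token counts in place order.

11 0 12

(re-executing from step 6 with the substitution; state before step 6: [7 0 9])
6. fire T1 -> [9 0 12]
7. fire T3 -> [10 0 12]
8. fire T3 -> [11 0 12]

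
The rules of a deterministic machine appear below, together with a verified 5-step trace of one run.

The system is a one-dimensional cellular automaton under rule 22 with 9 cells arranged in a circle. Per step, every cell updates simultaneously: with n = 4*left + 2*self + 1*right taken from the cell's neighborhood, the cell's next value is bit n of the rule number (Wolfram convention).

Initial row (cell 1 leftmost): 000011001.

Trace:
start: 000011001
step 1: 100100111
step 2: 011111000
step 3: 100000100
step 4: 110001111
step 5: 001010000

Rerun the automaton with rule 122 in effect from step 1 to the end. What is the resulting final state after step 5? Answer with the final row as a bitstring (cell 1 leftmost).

(re-executing steps 1..5 under rule 122; state before step 1: 000011001)
step 1: 100111110
step 2: 011100011
step 3: 110110111
step 4: 011111100
step 5: 110000110

110000110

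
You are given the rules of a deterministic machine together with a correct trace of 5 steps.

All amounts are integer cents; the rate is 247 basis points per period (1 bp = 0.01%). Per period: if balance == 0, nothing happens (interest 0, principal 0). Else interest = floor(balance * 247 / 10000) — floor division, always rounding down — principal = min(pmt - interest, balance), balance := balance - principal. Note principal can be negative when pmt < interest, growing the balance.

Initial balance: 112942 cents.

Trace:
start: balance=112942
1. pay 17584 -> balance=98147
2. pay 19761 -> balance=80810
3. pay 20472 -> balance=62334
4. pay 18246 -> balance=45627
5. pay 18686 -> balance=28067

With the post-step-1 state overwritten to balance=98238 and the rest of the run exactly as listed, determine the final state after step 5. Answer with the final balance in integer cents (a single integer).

28167

state after step 1 := balance=98238
2. pay 19761 -> balance=80903
3. pay 20472 -> balance=62429
4. pay 18246 -> balance=45724
5. pay 18686 -> balance=28167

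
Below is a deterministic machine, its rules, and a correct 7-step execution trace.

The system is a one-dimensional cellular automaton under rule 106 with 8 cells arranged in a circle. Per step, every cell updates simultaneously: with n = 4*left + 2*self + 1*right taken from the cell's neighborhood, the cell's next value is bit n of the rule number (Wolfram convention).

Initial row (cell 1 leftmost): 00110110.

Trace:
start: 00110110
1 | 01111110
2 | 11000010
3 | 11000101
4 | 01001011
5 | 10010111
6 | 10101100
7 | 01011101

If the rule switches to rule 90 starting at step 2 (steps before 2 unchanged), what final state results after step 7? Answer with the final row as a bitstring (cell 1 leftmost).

00000000

(re-executing steps 2..7 under rule 90; state before step 2: 01111110)
2 | 11000011
3 | 01100110
4 | 11111111
5 | 00000000
6 | 00000000
7 | 00000000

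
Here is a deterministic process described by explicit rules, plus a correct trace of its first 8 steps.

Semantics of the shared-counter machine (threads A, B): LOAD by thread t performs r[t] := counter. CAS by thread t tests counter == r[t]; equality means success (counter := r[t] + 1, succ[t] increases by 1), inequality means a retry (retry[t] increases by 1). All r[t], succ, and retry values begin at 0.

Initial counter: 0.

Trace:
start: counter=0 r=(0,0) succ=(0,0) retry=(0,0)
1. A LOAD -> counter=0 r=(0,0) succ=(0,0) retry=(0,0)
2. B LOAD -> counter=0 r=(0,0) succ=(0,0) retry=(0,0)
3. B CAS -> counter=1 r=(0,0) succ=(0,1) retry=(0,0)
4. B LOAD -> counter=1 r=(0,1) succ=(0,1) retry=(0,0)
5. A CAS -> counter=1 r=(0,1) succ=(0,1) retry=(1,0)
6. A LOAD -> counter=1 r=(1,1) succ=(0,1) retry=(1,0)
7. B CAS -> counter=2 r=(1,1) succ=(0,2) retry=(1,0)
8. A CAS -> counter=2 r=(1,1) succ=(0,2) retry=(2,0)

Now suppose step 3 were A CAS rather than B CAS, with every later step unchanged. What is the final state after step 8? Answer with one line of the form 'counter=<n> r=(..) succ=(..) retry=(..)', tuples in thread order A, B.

(re-executing from step 3 with the substitution; state before step 3: counter=0 r=(0,0) succ=(0,0) retry=(0,0))
3. A CAS -> counter=1 r=(0,0) succ=(1,0) retry=(0,0)
4. B LOAD -> counter=1 r=(0,1) succ=(1,0) retry=(0,0)
5. A CAS -> counter=1 r=(0,1) succ=(1,0) retry=(1,0)
6. A LOAD -> counter=1 r=(1,1) succ=(1,0) retry=(1,0)
7. B CAS -> counter=2 r=(1,1) succ=(1,1) retry=(1,0)
8. A CAS -> counter=2 r=(1,1) succ=(1,1) retry=(2,0)

counter=2 r=(1,1) succ=(1,1) retry=(2,0)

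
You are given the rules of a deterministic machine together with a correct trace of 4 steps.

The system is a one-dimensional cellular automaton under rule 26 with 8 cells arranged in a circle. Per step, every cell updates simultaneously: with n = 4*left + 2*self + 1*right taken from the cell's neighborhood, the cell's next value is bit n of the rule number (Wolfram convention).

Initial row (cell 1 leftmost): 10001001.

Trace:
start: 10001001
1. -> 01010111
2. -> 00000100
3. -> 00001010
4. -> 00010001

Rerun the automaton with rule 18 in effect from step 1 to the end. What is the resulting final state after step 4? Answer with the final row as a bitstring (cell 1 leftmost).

10100101

(re-executing steps 1..4 under rule 18; state before step 1: 10001001)
1. -> 01010110
2. -> 10000001
3. -> 01000010
4. -> 10100101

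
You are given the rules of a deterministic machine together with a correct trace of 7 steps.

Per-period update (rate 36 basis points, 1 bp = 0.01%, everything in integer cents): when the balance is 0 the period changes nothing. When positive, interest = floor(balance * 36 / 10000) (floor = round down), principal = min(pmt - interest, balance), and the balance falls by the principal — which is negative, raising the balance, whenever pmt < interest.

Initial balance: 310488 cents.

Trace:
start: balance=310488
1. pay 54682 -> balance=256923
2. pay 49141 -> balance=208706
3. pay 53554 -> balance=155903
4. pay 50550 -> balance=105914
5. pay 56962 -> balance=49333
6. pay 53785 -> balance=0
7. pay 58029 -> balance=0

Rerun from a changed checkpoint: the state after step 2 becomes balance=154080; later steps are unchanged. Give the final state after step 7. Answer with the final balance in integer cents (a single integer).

state after step 2 := balance=154080
3. pay 53554 -> balance=101080
4. pay 50550 -> balance=50893
5. pay 56962 -> balance=0
6. pay 53785 -> balance=0
7. pay 58029 -> balance=0

0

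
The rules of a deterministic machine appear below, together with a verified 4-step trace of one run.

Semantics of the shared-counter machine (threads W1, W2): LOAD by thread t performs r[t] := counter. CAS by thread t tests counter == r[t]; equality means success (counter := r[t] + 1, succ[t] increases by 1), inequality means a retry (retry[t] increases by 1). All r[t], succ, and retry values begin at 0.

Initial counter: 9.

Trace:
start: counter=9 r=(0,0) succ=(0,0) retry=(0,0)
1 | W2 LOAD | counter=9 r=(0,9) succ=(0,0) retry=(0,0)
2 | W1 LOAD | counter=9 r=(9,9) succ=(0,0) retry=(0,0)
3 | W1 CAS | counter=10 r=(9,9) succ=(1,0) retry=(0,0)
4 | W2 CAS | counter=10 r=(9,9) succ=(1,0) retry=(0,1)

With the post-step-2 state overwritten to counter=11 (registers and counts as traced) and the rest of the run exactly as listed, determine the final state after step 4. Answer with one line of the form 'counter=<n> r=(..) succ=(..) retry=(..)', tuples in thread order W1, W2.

counter=11 r=(9,9) succ=(0,0) retry=(1,1)

state after step 2 := counter=11 r=(9,9) succ=(0,0) retry=(0,0)
3 | W1 CAS | counter=11 r=(9,9) succ=(0,0) retry=(1,0)
4 | W2 CAS | counter=11 r=(9,9) succ=(0,0) retry=(1,1)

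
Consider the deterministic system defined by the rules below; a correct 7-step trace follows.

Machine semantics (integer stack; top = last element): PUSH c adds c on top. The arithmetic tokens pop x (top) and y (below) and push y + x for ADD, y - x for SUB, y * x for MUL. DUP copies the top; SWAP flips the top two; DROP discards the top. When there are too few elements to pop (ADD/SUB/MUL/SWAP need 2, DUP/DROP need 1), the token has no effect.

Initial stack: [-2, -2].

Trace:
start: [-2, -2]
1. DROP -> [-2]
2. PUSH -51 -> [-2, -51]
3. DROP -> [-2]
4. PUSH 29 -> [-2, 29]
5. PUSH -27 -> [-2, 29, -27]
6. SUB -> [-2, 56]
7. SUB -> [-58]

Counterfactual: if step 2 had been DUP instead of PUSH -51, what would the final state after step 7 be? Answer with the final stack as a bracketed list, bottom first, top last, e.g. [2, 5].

[-58]

(re-executing from step 2 with the substitution; state before step 2: [-2])
2. DUP -> [-2, -2]
3. DROP -> [-2]
4. PUSH 29 -> [-2, 29]
5. PUSH -27 -> [-2, 29, -27]
6. SUB -> [-2, 56]
7. SUB -> [-58]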